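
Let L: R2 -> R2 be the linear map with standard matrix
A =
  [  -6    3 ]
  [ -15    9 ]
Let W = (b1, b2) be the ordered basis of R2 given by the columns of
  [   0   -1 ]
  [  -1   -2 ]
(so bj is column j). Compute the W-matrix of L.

The j-th column of [L]_W is [L(bj)]_W.
L(b1) = A b1 = <-3, -9> = 3b1 + 3b2, so column 1 is <3, 3>.
Repeating for b2 and assembling the columns gives [[3, 3], [3, 0]].

[[3, 3], [3, 0]]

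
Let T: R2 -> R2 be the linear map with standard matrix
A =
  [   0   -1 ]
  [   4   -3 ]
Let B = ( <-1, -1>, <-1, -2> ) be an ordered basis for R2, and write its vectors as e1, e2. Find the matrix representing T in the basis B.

[[-3, -2], [2, 0]]

Let P have columns e1, e2. Then [T]_B = P^(-1) A P.
Here det P = 1, so P^(-1) is integer; computing A P first and then P^(-1)(A P) gives [[-3, -2], [2, 0]].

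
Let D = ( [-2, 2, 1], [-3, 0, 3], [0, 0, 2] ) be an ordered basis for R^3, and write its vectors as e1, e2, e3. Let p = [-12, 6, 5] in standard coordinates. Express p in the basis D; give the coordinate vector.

Write p = c_1 e1 + ... + c_3 e3 and solve for the c_i.
Row-reducing the augmented matrix [M | p] gives c = (3, 2, -2).
Check: 3e1 + 2e2 - 2e3 = [-12, 6, 5].

[3, 2, -2]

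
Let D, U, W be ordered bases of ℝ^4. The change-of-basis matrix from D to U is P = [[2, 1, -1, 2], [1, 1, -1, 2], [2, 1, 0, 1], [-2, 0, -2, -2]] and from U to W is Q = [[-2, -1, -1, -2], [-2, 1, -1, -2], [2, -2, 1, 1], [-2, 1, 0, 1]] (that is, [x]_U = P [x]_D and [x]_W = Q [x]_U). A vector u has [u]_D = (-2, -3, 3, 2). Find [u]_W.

(33, 25, -15, 2)

Apply P to get U-coordinates (-6, -4, -5, -6), then Q to get W-coordinates.
The result is [u]_W = (33, 25, -15, 2).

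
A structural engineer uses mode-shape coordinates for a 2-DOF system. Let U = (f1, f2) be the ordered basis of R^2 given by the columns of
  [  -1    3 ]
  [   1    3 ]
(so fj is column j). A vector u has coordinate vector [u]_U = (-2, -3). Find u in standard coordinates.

(-7, -11)

By definition u = -2f1 - 3f2.
Summing componentwise gives (-7, -11).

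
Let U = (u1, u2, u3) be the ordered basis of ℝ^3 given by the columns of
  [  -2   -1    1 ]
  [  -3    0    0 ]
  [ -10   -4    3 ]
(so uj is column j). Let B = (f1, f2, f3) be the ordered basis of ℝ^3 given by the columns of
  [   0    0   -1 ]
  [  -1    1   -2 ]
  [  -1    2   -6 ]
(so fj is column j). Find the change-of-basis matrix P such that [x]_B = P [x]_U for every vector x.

[[0, -2, 1], [1, 0, -1], [2, 1, -1]]

Take x = uj: its U-coordinates are the j-th standard unit vector, so P e_j — column j of P — equals [uj]_B.
u1 = 0·f1 + f2 + 2f3, giving column 1 = (0, 1, 2); repeating for each j gives P = [[0, -2, 1], [1, 0, -1], [2, 1, -1]].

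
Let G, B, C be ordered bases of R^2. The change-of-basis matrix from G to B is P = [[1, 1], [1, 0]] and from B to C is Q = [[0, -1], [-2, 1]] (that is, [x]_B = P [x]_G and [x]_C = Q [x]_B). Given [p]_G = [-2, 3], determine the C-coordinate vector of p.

Apply P to get B-coordinates [1, -2], then Q to get C-coordinates.
The result is [p]_C = [2, -4].

[2, -4]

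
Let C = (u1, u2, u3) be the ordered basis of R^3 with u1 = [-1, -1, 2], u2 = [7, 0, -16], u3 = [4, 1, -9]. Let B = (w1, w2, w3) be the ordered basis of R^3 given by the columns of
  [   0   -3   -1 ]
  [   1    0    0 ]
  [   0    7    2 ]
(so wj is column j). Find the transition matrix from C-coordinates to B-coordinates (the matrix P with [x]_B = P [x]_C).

[[-1, 0, 1], [0, -2, -1], [1, -1, -1]]

Let M have columns uj and N have columns wj. Then for every x, N [x]_B = x = M [x]_C, so P = N^(-1) M.
Since det N = -1, N^(-1) has integer entries; multiplying gives P = [[-1, 0, 1], [0, -2, -1], [1, -1, -1]].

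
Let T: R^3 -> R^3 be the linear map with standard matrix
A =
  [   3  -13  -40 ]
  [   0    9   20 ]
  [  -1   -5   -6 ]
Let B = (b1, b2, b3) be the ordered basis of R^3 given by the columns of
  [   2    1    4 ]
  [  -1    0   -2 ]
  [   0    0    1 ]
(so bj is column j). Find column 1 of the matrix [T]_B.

Column 1 of [T]_B is the B-coordinate vector of T(b1).
In standard coordinates T(b1) = A b1 = (19, -9, 3).
Converting to B: (19, -9, 3) = 3b1 + b2 + 3b3, so the coordinate vector is (3, 1, 3).

(3, 1, 3)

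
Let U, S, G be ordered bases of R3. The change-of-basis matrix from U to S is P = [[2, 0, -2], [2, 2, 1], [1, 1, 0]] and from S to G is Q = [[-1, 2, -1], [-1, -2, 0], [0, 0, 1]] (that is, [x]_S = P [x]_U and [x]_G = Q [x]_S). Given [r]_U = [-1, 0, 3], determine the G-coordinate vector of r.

First [r]_S = P [r]_U = [-8, 1, -1].
Then [r]_G = Q [r]_S = [11, 6, -1].

[11, 6, -1]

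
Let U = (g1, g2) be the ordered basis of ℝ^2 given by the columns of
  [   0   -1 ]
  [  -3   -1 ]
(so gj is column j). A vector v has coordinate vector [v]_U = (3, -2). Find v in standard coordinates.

By definition v = 3g1 - 2g2.
Summing componentwise gives (2, -7).

(2, -7)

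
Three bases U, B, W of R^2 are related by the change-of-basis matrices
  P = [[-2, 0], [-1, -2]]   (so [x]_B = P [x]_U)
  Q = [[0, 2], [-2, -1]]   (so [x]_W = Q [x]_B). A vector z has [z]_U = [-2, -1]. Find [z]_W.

[8, -12]

Composing the changes, [z]_W = Q P [z]_U.
Q P = [[-2, -4], [5, 2]]; applying this to [-2, -1] gives [8, -12].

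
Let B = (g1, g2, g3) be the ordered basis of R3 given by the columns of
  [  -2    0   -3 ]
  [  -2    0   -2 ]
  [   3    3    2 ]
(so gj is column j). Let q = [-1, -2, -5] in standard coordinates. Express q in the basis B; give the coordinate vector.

[q]_B is the unique c with M c = q, where M has columns g1, ..., g3.
Solving this 3x3 system gives c = (2, -3, -1).
Check: 2g1 - 3g2 - g3 = [-1, -2, -5].

[2, -3, -1]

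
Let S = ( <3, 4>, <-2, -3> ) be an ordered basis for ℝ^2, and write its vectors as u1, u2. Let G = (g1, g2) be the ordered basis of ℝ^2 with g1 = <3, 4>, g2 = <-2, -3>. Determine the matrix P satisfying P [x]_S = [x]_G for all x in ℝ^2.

Column j of P is [uj]_G, since P maps S-coordinates to G-coordinates.
Expressing u1 in G: u1 = g1 + 0·g2, so column 1 of P is <1, 0>.
Doing the same for each uj gives P = [[1, 0], [0, 1]].

[[1, 0], [0, 1]]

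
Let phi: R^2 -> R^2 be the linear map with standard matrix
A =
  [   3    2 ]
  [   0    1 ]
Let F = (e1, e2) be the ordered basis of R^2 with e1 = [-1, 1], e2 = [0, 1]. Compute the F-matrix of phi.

[[1, -2], [0, 3]]

With P the matrix whose columns are e1, e2, [phi]_F = P^(-1) A P.
Column by column: phi(e1) = A e1 = [-1, 1]; its F-coordinates [1, 0] give column 1.
Continuing for each basis vector yields [phi]_F = [[1, -2], [0, 3]].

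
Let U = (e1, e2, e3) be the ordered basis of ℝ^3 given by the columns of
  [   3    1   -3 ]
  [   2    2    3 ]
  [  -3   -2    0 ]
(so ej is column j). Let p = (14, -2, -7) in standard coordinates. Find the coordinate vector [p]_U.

(3, -1, -2)

[p]_U is the unique c with M c = p, where M has columns e1, ..., e3.
Solving this 3x3 system gives c = (3, -1, -2).
Check: 3e1 - e2 - 2e3 = (14, -2, -7).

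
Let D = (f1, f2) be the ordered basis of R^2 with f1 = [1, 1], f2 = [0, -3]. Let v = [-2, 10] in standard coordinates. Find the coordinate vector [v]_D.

Write v = c_1 f1 + c_2 f2 and solve for the c_i.
System: c_1 + 0c_2 = -2, c_1 - 3c_2 = 10; solving gives c_1 = -2, c_2 = -4.
Check: -2f1 - 4f2 = [-2, 10].

[-2, -4]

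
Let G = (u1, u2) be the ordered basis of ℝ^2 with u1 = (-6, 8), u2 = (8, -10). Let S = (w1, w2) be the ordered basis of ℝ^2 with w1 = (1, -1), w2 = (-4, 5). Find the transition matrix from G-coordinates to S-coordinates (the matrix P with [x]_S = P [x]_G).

[[2, 0], [2, -2]]

Let M have columns uj and N have columns wj. Then for every x, N [x]_S = x = M [x]_G, so P = N^(-1) M.
Since det N = 1, N^(-1) has integer entries; multiplying gives P = [[2, 0], [2, -2]].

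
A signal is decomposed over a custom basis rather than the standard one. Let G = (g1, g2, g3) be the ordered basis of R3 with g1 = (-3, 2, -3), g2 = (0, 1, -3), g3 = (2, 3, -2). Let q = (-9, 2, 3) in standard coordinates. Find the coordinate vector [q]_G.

We seek scalars with c_1 g1 + ... + c_3 g3 = q; equivalently solve M c = q where the columns of M are g1, ..., g3.
Row-reducing the augmented matrix [M | q] gives c = (3, -4, 0).
Check: 3g1 - 4g2 + 0·g3 = (-9, 2, 3).

(3, -4, 0)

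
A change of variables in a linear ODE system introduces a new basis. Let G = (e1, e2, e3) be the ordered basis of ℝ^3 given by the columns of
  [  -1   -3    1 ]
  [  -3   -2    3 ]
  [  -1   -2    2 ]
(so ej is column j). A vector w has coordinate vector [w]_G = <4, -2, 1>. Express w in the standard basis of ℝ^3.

<3, -5, 2>

w = M [w]_G, where M has columns e1, ..., e3.
Carrying out the matrix-vector product, w = <3, -5, 2>.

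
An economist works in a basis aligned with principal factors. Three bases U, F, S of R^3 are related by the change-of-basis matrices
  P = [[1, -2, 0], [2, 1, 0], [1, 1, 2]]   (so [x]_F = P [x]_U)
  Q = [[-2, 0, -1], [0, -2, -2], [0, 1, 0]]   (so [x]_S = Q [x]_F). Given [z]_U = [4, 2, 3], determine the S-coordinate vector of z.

First [z]_F = P [z]_U = [0, 10, 12].
Then [z]_S = Q [z]_F = [-12, -44, 10].

[-12, -44, 10]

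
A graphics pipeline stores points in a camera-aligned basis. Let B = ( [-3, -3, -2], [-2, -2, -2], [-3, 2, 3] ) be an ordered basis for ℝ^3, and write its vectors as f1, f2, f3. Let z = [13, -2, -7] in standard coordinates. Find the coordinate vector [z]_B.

[-2, 1, -3]

Write z = c_1 f1 + ... + c_3 f3 and solve for the c_i.
Solving this 3x3 system gives c = (-2, 1, -3).
Check: -2f1 + f2 - 3f3 = [13, -2, -7].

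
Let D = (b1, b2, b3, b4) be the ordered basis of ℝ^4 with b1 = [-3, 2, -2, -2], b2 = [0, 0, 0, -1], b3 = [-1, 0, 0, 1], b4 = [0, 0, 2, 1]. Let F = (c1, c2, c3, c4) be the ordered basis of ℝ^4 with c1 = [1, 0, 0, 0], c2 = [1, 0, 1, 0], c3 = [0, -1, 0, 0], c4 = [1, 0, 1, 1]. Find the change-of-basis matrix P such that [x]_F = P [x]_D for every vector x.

[[-1, 0, -1, -2], [0, 1, -1, 1], [-2, 0, 0, 0], [-2, -1, 1, 1]]

Let M have columns bj and N have columns cj. Then for every x, N [x]_F = x = M [x]_D, so P = N^(-1) M.
Since det N = 1, N^(-1) has integer entries; multiplying gives P = [[-1, 0, -1, -2], [0, 1, -1, 1], [-2, 0, 0, 0], [-2, -1, 1, 1]].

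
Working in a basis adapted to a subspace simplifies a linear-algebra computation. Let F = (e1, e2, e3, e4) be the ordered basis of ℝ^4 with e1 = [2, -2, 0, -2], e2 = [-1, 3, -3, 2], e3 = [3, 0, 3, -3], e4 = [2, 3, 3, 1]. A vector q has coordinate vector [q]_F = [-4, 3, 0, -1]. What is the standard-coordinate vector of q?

By definition q = -4e1 + 3e2 + 0·e3 - e4.
Summing componentwise gives [-13, 14, -12, 13].

[-13, 14, -12, 13]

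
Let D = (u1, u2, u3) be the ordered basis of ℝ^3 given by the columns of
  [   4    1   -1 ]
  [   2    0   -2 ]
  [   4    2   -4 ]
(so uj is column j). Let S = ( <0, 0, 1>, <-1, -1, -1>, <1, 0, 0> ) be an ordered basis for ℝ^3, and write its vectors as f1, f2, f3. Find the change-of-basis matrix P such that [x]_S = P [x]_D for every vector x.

Take x = uj: its D-coordinates are the j-th standard unit vector, so P e_j — column j of P — equals [uj]_S.
u1 = 2f1 - 2f2 + 2f3, giving column 1 = <2, -2, 2>; repeating for each j gives P = [[2, 2, -2], [-2, 0, 2], [2, 1, 1]].

[[2, 2, -2], [-2, 0, 2], [2, 1, 1]]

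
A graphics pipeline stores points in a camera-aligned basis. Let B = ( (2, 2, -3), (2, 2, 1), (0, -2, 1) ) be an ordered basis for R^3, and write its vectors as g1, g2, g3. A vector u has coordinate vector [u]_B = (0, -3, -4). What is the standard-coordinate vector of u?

u = M [u]_B, where M has columns g1, ..., g3.
Carrying out the matrix-vector product, u = (-6, 2, -7).

(-6, 2, -7)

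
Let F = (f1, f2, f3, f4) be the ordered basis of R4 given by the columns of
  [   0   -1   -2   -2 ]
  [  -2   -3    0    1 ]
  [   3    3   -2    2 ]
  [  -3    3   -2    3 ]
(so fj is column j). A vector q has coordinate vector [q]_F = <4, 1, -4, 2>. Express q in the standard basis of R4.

<3, -9, 27, 5>

q = M [q]_F, where M has columns f1, ..., f4.
Carrying out the matrix-vector product, q = <3, -9, 27, 5>.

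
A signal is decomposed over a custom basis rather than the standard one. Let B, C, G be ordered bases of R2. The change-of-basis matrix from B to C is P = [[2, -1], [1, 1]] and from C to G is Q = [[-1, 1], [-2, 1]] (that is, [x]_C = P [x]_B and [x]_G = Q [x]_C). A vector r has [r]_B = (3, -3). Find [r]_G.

(-9, -18)

Composing the changes, [r]_G = Q P [r]_B.
Q P = [[-1, 2], [-3, 3]]; applying this to (3, -3) gives (-9, -18).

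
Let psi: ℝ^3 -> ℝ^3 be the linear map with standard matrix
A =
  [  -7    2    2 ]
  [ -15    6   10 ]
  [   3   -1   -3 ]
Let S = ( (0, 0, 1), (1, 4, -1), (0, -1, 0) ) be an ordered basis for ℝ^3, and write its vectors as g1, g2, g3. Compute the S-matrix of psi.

[[-1, 1, -1], [2, -1, -2], [-2, -3, -2]]

Let P have columns g1, ..., g3. Then [psi]_S = P^(-1) A P.
Here det P = -1, so P^(-1) is integer; computing A P first and then P^(-1)(A P) gives [[-1, 1, -1], [2, -1, -2], [-2, -3, -2]].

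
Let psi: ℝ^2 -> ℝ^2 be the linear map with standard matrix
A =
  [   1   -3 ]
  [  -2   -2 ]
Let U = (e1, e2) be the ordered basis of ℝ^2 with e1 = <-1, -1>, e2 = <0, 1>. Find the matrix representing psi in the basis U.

Let P have columns e1, e2. Then [psi]_U = P^(-1) A P.
Here det P = -1, so P^(-1) is integer; computing A P first and then P^(-1)(A P) gives [[-2, 3], [2, 1]].

[[-2, 3], [2, 1]]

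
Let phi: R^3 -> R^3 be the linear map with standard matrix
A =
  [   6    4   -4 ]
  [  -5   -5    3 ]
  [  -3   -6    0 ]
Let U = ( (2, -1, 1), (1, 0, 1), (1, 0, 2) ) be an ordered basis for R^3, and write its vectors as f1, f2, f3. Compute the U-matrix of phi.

The j-th column of [phi]_U is [phi(fj)]_U.
phi(f1) = A f1 = (4, -2, 0) = 2f1 + 2f2 - 2f3, so column 1 is (2, 2, -2).
Repeating for f2, f3 and assembling the columns gives [[2, 2, -1], [2, 1, 2], [-2, -3, -2]].

[[2, 2, -1], [2, 1, 2], [-2, -3, -2]]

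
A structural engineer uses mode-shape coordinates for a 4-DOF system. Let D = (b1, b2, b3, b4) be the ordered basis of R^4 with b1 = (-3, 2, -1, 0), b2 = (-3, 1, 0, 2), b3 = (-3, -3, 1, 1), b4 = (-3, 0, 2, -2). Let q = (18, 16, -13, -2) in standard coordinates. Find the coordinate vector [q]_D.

(3, -2, -4, -3)

Write q = c_1 b1 + ... + c_4 b4 and solve for the c_i.
Gaussian elimination on [M | q] yields c = (3, -2, -4, -3).
Check: 3b1 - 2b2 - 4b3 - 3b4 = (18, 16, -13, -2).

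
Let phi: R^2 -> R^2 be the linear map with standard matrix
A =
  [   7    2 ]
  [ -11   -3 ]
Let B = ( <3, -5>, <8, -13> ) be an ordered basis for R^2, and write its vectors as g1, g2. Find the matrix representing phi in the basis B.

Let P have columns g1, g2. Then [phi]_B = P^(-1) A P.
Here det P = 1, so P^(-1) is integer; computing A P first and then P^(-1)(A P) gives [[1, 2], [1, 3]].

[[1, 2], [1, 3]]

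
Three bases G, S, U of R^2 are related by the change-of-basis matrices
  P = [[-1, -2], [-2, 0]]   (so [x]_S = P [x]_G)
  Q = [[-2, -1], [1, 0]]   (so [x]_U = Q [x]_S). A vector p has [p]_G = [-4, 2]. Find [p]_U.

First [p]_S = P [p]_G = [0, 8].
Then [p]_U = Q [p]_S = [-8, 0].

[-8, 0]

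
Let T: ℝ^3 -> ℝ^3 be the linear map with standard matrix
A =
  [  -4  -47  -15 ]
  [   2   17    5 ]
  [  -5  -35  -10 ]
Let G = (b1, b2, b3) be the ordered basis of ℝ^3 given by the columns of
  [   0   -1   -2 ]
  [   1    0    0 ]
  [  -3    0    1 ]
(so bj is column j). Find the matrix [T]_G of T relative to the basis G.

With P the matrix whose columns are b1, ..., b3, [T]_G = P^(-1) A P.
Column by column: T(b1) = A b1 = (-2, 2, -5); its G-coordinates (2, 0, 1) give column 1.
Continuing for each basis vector yields [T]_G = [[2, -2, 1], [0, -2, 1], [1, -1, 3]].

[[2, -2, 1], [0, -2, 1], [1, -1, 3]]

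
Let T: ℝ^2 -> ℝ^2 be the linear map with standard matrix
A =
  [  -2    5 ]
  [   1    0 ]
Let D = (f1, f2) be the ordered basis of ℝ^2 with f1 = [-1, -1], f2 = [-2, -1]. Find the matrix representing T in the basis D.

[[-1, 3], [2, -1]]

The j-th column of [T]_D is [T(fj)]_D.
T(f1) = A f1 = [-3, -1] = -f1 + 2f2, so column 1 is [-1, 2].
Repeating for f2 and assembling the columns gives [[-1, 3], [2, -1]].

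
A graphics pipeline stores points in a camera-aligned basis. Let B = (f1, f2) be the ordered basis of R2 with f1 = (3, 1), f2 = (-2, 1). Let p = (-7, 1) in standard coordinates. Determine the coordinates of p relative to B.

[p]_B is the unique c with M c = p, where M has columns f1, f2.
System: 3c_1 - 2c_2 = -7, c_1 + c_2 = 1; solving gives c_1 = -1, c_2 = 2.
Check: -f1 + 2f2 = (-7, 1).

(-1, 2)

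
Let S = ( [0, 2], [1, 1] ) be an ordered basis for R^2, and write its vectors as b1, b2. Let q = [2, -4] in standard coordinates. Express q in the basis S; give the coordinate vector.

[-3, 2]

[q]_S is the unique c with M c = q, where M has columns b1, b2.
System: 0c_1 + c_2 = 2, 2c_1 + c_2 = -4; solving gives c_1 = -3, c_2 = 2.
Check: -3b1 + 2b2 = [2, -4].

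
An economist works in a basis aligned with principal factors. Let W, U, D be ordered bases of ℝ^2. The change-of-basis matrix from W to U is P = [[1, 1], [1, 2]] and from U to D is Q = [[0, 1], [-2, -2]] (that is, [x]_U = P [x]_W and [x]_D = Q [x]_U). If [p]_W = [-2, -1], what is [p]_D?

First [p]_U = P [p]_W = [-3, -4].
Then [p]_D = Q [p]_U = [-4, 14].

[-4, 14]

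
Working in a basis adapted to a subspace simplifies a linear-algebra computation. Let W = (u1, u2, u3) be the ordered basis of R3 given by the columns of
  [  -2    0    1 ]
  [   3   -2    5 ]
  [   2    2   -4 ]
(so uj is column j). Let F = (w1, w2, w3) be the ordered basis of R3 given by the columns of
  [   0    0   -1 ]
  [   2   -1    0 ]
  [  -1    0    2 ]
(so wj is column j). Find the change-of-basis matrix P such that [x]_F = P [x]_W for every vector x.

Column j of P is [uj]_F, since P maps W-coordinates to F-coordinates.
Expressing u1 in F: u1 = 2w1 + w2 + 2w3, so column 1 of P is [2, 1, 2].
Doing the same for each uj gives P = [[2, -2, 2], [1, -2, -1], [2, 0, -1]].

[[2, -2, 2], [1, -2, -1], [2, 0, -1]]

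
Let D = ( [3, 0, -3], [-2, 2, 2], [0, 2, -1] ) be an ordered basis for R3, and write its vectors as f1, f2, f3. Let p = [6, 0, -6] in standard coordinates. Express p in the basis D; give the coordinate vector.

We seek scalars with c_1 f1 + ... + c_3 f3 = p; equivalently solve M c = p where the columns of M are f1, ..., f3.
Row-reducing the augmented matrix [M | p] gives c = (2, 0, 0).
Check: 2f1 + 0·f2 + 0·f3 = [6, 0, -6].

[2, 0, 0]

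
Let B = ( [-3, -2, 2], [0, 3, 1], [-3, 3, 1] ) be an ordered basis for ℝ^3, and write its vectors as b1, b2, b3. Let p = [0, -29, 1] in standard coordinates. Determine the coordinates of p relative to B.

[4, -3, -4]

Write p = c_1 b1 + ... + c_3 b3 and solve for the c_i.
Gaussian elimination on [M | p] yields c = (4, -3, -4).
Check: 4b1 - 3b2 - 4b3 = [0, -29, 1].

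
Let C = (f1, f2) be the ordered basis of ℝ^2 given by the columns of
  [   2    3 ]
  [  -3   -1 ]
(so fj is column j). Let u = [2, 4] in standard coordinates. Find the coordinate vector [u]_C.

[u]_C is the unique c with M c = u, where M has columns f1, f2.
System: 2c_1 + 3c_2 = 2, -3c_1 - c_2 = 4; solving gives c_1 = -2, c_2 = 2.
Check: -2f1 + 2f2 = [2, 4].

[-2, 2]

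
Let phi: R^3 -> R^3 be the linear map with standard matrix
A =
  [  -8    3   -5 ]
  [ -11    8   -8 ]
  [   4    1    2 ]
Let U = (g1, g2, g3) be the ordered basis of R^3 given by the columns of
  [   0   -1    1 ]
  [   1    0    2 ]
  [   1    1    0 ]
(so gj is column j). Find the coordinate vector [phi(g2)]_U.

Column 2 of [phi]_U is the U-coordinate vector of phi(g2).
In standard coordinates phi(g2) = A g2 = (3, 3, -2).
Converting to U: (3, 3, -2) = -g1 - g2 + 2g3, so the coordinate vector is (-1, -1, 2).

(-1, -1, 2)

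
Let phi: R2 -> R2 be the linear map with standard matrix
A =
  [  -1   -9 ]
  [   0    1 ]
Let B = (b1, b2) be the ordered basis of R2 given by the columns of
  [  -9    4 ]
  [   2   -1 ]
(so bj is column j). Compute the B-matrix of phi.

The j-th column of [phi]_B is [phi(bj)]_B.
phi(b1) = A b1 = [-9, 2] = b1 + 0·b2, so column 1 is [1, 0].
Repeating for b2 and assembling the columns gives [[1, -1], [0, -1]].

[[1, -1], [0, -1]]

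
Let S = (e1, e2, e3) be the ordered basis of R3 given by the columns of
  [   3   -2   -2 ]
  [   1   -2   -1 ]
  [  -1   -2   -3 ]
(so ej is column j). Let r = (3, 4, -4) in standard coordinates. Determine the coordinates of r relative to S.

[r]_S is the unique c with M c = r, where M has columns e1, ..., e3.
Solving this 3x3 system gives c = (1, -3, 3).
Check: e1 - 3e2 + 3e3 = (3, 4, -4).

(1, -3, 3)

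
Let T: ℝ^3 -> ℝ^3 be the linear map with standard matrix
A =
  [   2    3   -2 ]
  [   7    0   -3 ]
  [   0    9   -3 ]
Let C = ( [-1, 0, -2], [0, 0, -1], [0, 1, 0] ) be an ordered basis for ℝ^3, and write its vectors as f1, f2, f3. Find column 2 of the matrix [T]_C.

Column 2 of [T]_C is the C-coordinate vector of T(f2).
In standard coordinates T(f2) = A f2 = [2, 3, 3].
Converting to C: [2, 3, 3] = -2f1 + f2 + 3f3, so the coordinate vector is [-2, 1, 3].

[-2, 1, 3]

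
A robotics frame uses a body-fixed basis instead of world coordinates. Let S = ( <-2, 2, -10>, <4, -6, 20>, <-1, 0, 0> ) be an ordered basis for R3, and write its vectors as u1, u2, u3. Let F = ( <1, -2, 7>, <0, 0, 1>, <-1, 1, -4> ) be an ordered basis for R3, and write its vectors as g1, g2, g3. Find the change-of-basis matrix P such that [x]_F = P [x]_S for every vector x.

[[0, 2, 1], [-2, -2, 1], [2, -2, 2]]

Let M have columns uj and N have columns gj. Then for every x, N [x]_F = x = M [x]_S, so P = N^(-1) M.
Since det N = 1, N^(-1) has integer entries; multiplying gives P = [[0, 2, 1], [-2, -2, 1], [2, -2, 2]].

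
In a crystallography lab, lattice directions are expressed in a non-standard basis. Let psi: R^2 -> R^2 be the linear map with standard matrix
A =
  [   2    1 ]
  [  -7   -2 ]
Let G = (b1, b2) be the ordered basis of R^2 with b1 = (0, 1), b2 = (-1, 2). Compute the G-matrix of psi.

[[0, 3], [-1, 0]]

The j-th column of [psi]_G is [psi(bj)]_G.
psi(b1) = A b1 = (1, -2) = 0·b1 - b2, so column 1 is (0, -1).
Repeating for b2 and assembling the columns gives [[0, 3], [-1, 0]].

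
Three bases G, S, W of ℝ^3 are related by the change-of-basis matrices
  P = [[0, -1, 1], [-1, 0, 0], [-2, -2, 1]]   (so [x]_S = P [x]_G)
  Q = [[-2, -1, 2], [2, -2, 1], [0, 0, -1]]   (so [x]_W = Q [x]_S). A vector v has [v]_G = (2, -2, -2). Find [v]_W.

Composing the changes, [v]_W = Q P [v]_G.
Q P = [[-3, -2, 0], [0, -4, 3], [2, 2, -1]]; applying this to (2, -2, -2) gives (-2, 2, 2).

(-2, 2, 2)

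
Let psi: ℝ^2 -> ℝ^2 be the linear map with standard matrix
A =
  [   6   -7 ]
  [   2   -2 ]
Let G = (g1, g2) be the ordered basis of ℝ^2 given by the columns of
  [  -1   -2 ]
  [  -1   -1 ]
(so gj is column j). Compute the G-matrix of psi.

[[1, -1], [-1, 3]]

Let P have columns g1, g2. Then [psi]_G = P^(-1) A P.
Here det P = -1, so P^(-1) is integer; computing A P first and then P^(-1)(A P) gives [[1, -1], [-1, 3]].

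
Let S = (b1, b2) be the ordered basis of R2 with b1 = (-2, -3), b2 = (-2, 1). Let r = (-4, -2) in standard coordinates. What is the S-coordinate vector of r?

[r]_S is the unique c with M c = r, where M has columns b1, b2.
System: -2c_1 - 2c_2 = -4, -3c_1 + c_2 = -2; solving gives c_1 = 1, c_2 = 1.
Check: b1 + b2 = (-4, -2).

(1, 1)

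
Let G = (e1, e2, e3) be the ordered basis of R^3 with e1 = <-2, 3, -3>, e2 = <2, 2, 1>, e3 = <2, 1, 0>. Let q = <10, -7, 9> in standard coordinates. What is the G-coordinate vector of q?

<-3, 0, 2>

We seek scalars with c_1 e1 + ... + c_3 e3 = q; equivalently solve M c = q where the columns of M are e1, ..., e3.
Gaussian elimination on [M | q] yields c = (-3, 0, 2).
Check: -3e1 + 0·e2 + 2e3 = <10, -7, 9>.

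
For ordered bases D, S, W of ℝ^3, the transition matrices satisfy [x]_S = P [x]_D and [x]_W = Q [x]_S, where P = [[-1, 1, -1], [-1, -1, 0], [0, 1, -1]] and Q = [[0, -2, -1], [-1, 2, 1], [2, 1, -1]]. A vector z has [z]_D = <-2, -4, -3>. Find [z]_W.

<-11, 10, 9>

Apply P to get S-coordinates <1, 6, -1>, then Q to get W-coordinates.
The result is [z]_W = <-11, 10, 9>.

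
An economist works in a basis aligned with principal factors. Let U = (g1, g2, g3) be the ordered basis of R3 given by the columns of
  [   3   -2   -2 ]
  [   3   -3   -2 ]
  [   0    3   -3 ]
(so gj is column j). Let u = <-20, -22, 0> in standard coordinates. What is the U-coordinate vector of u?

<-4, 2, 2>

Write u = c_1 g1 + ... + c_3 g3 and solve for the c_i.
Gaussian elimination on [M | u] yields c = (-4, 2, 2).
Check: -4g1 + 2g2 + 2g3 = <-20, -22, 0>.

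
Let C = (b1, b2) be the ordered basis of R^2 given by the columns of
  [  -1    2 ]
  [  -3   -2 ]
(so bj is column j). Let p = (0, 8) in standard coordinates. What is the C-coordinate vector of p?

(-2, -1)

[p]_C is the unique c with M c = p, where M has columns b1, b2.
System: -c_1 + 2c_2 = 0, -3c_1 - 2c_2 = 8; solving gives c_1 = -2, c_2 = -1.
Check: -2b1 - b2 = (0, 8).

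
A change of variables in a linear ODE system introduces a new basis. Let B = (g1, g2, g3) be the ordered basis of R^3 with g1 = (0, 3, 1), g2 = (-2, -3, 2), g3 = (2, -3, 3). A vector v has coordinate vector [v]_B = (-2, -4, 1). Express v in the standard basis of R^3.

(10, 3, -7)

v = M [v]_B, where M has columns g1, ..., g3.
Carrying out the matrix-vector product, v = (10, 3, -7).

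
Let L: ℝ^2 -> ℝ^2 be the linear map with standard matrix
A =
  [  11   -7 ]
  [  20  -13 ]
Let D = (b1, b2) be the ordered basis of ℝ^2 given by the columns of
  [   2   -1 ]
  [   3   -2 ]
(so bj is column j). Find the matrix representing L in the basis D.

The j-th column of [L]_D is [L(bj)]_D.
L(b1) = A b1 = <1, 1> = b1 + b2, so column 1 is <1, 1>.
Repeating for b2 and assembling the columns gives [[1, 0], [1, -3]].

[[1, 0], [1, -3]]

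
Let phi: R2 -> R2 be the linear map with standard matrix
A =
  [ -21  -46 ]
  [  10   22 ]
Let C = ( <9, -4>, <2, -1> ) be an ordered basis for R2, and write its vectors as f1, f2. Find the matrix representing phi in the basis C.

With P the matrix whose columns are f1, f2, [phi]_C = P^(-1) A P.
Column by column: phi(f1) = A f1 = <-5, 2>; its C-coordinates <-1, 2> give column 1.
Continuing for each basis vector yields [phi]_C = [[-1, 0], [2, 2]].

[[-1, 0], [2, 2]]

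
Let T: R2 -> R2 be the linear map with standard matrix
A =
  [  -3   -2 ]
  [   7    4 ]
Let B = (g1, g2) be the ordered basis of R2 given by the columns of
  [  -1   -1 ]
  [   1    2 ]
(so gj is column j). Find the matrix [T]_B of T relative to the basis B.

With P the matrix whose columns are g1, g2, [T]_B = P^(-1) A P.
Column by column: T(g1) = A g1 = <1, -3>; its B-coordinates <1, -2> give column 1.
Continuing for each basis vector yields [T]_B = [[1, 1], [-2, 0]].

[[1, 1], [-2, 0]]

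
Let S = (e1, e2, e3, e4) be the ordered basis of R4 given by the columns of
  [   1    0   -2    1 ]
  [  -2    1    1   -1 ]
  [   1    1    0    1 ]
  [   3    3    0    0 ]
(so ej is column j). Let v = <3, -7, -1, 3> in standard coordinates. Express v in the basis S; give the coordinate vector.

<3, -2, -1, -2>

[v]_S is the unique c with M c = v, where M has columns e1, ..., e4.
Solving this 4x4 system gives c = (3, -2, -1, -2).
Check: 3e1 - 2e2 - e3 - 2e4 = <3, -7, -1, 3>.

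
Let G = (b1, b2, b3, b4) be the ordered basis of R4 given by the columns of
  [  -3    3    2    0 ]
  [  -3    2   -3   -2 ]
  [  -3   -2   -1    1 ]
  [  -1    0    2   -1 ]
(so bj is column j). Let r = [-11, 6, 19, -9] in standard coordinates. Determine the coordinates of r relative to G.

We seek scalars with c_1 b1 + ... + c_4 b4 = r; equivalently solve M c = r where the columns of M are b1, ..., b4.
Gaussian elimination on [M | r] yields c = (-2, -3, -4, 3).
Check: -2b1 - 3b2 - 4b3 + 3b4 = [-11, 6, 19, -9].

[-2, -3, -4, 3]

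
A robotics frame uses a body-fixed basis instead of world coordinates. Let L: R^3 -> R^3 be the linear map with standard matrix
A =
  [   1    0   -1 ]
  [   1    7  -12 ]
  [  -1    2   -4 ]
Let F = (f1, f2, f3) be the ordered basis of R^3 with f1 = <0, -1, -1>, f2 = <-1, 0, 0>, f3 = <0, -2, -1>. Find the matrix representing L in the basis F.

[[1, -3, -2], [-1, 1, -1], [-3, 2, 2]]

The j-th column of [L]_F is [L(fj)]_F.
L(f1) = A f1 = <1, 5, 2> = f1 - f2 - 3f3, so column 1 is <1, -1, -3>.
Repeating for f2, f3 and assembling the columns gives [[1, -3, -2], [-1, 1, -1], [-3, 2, 2]].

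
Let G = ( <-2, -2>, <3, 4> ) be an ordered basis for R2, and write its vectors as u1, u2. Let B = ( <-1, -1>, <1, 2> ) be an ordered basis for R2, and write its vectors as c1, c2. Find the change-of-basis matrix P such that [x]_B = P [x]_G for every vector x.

Column j of P is [uj]_B, since P maps G-coordinates to B-coordinates.
Expressing u1 in B: u1 = 2c1 + 0·c2, so column 1 of P is <2, 0>.
Doing the same for each uj gives P = [[2, -2], [0, 1]].

[[2, -2], [0, 1]]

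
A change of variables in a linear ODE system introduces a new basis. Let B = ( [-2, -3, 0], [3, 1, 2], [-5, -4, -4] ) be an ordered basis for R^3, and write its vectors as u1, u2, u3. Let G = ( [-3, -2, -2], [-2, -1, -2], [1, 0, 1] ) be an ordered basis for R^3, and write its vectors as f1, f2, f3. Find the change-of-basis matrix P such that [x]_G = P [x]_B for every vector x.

Take x = uj: its B-coordinates are the j-th standard unit vector, so P e_j — column j of P — equals [uj]_G.
u1 = 2f1 - f2 + 2f3, giving column 1 = [2, -1, 2]; repeating for each j gives P = [[2, -1, 1], [-1, 1, 2], [2, 2, 2]].

[[2, -1, 1], [-1, 1, 2], [2, 2, 2]]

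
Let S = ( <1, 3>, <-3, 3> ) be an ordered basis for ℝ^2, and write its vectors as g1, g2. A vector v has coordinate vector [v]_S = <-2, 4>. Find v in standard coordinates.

By definition v = -2g1 + 4g2.
Summing componentwise gives <-14, 6>.

<-14, 6>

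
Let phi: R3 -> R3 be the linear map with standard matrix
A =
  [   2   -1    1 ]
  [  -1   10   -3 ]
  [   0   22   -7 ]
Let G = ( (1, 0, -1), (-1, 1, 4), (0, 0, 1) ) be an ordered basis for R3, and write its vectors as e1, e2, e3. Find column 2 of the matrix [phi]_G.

Compute phi(e2) = A e2 = (1, -1, -6) in standard coordinates.
Then write this in G-coordinates: solve for y in y_1 e1 + ... + y_3 e3 = (1, -1, -6).
This gives y = (0, -1, -2), which is column 2 of [phi]_G.

(0, -1, -2)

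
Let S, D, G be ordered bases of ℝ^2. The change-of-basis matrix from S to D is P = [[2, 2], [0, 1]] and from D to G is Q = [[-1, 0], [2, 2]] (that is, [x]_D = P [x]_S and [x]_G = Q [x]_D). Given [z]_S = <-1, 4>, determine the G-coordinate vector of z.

Composing the changes, [z]_G = Q P [z]_S.
Q P = [[-2, -2], [4, 6]]; applying this to <-1, 4> gives <-6, 20>.

<-6, 20>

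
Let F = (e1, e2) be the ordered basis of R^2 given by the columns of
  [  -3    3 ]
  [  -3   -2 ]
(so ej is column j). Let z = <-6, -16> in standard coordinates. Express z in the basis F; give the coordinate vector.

Write z = c_1 e1 + c_2 e2 and solve for the c_i.
System: -3c_1 + 3c_2 = -6, -3c_1 - 2c_2 = -16; solving gives c_1 = 4, c_2 = 2.
Check: 4e1 + 2e2 = <-6, -16>.

<4, 2>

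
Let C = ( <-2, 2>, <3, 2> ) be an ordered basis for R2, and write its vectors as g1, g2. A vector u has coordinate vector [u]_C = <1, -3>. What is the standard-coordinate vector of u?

<-11, -4>

The coordinates say u = g1 - 3g2; adding the scaled basis vectors gives <-11, -4>.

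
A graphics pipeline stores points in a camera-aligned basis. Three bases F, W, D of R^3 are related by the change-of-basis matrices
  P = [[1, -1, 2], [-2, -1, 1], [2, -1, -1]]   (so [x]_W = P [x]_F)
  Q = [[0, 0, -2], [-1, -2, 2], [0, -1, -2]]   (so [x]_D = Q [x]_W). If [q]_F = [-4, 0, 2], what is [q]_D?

[20, -40, 10]

Composing the changes, [q]_D = Q P [q]_F.
Q P = [[-4, 2, 2], [7, 1, -6], [-2, 3, 1]]; applying this to [-4, 0, 2] gives [20, -40, 10].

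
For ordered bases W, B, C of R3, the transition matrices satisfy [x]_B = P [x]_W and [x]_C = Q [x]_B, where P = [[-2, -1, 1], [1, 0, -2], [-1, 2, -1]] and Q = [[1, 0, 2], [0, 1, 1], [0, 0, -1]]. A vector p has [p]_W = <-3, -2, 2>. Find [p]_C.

Composing the changes, [p]_C = Q P [p]_W.
Q P = [[-4, 3, -1], [0, 2, -3], [1, -2, 1]]; applying this to <-3, -2, 2> gives <4, -10, 3>.

<4, -10, 3>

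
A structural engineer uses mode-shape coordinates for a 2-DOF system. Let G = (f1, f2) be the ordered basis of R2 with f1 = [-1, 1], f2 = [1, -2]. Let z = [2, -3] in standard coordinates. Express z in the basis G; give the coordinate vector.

Write z = c_1 f1 + c_2 f2 and solve for the c_i.
System: -c_1 + c_2 = 2, c_1 - 2c_2 = -3; solving gives c_1 = -1, c_2 = 1.
Check: -f1 + f2 = [2, -3].

[-1, 1]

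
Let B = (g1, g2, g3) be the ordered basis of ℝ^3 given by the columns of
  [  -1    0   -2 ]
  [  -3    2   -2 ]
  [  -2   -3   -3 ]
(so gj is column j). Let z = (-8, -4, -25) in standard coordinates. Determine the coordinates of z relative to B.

Write z = c_1 g1 + ... + c_3 g3 and solve for the c_i.
Solving this 3x3 system gives c = (2, 4, 3).
Check: 2g1 + 4g2 + 3g3 = (-8, -4, -25).

(2, 4, 3)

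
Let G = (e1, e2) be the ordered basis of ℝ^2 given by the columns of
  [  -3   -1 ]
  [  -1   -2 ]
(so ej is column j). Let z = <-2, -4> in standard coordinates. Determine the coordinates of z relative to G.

<0, 2>

We seek scalars with c_1 e1 + c_2 e2 = z; equivalently solve M c = z where the columns of M are e1, e2.
System: -3c_1 - c_2 = -2, -c_1 - 2c_2 = -4; solving gives c_1 = 0, c_2 = 2.
Check: 0·e1 + 2e2 = <-2, -4>.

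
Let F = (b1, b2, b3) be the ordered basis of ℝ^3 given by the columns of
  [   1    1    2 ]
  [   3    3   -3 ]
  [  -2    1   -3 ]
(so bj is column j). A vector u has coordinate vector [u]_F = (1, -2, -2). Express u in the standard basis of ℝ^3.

By definition u = b1 - 2b2 - 2b3.
Summing componentwise gives (-5, 3, 2).

(-5, 3, 2)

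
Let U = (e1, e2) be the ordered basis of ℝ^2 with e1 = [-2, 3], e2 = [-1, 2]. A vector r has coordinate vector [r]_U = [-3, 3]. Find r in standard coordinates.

[3, -3]

The coordinates say r = -3e1 + 3e2; adding the scaled basis vectors gives [3, -3].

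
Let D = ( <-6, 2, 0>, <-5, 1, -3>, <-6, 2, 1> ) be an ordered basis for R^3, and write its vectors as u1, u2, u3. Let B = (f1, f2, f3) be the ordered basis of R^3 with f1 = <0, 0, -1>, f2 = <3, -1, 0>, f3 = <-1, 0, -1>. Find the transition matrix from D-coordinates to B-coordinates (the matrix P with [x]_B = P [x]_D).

[[0, 1, -1], [-2, -1, -2], [0, 2, 0]]

Take x = uj: its D-coordinates are the j-th standard unit vector, so P e_j — column j of P — equals [uj]_B.
u1 = 0·f1 - 2f2 + 0·f3, giving column 1 = <0, -2, 0>; repeating for each j gives P = [[0, 1, -1], [-2, -1, -2], [0, 2, 0]].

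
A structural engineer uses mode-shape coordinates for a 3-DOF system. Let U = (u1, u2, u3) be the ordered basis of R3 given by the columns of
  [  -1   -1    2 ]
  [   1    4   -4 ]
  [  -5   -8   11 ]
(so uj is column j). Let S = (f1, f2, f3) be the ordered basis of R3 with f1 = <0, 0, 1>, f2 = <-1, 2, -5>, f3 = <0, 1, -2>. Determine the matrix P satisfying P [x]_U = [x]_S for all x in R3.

Take x = uj: its U-coordinates are the j-th standard unit vector, so P e_j — column j of P — equals [uj]_S.
u1 = -2f1 + f2 - f3, giving column 1 = <-2, 1, -1>; repeating for each j gives P = [[-2, 1, 1], [1, 1, -2], [-1, 2, 0]].

[[-2, 1, 1], [1, 1, -2], [-1, 2, 0]]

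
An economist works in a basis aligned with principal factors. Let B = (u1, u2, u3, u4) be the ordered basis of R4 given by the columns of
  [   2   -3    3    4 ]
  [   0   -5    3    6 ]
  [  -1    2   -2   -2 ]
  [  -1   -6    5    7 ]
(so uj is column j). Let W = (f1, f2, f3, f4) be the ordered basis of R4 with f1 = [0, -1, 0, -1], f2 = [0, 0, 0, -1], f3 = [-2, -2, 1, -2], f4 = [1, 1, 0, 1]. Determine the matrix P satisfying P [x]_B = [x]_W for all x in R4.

Let M have columns uj and N have columns fj. Then for every x, N [x]_W = x = M [x]_B, so P = N^(-1) M.
Since det N = 1, N^(-1) has integer entries; multiplying gives P = [[2, 2, 0, -2], [1, 1, -2, -1], [-1, 2, -2, -2], [0, 1, -1, 0]].

[[2, 2, 0, -2], [1, 1, -2, -1], [-1, 2, -2, -2], [0, 1, -1, 0]]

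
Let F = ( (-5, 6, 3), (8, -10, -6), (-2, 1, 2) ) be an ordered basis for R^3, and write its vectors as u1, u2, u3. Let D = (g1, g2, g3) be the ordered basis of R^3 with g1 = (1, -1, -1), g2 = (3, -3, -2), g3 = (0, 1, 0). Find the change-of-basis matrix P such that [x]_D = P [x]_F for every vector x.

[[1, 2, -2], [-2, 2, 0], [1, -2, -1]]

Column j of P is [uj]_D, since P maps F-coordinates to D-coordinates.
Expressing u1 in D: u1 = g1 - 2g2 + g3, so column 1 of P is (1, -2, 1).
Doing the same for each uj gives P = [[1, 2, -2], [-2, 2, 0], [1, -2, -1]].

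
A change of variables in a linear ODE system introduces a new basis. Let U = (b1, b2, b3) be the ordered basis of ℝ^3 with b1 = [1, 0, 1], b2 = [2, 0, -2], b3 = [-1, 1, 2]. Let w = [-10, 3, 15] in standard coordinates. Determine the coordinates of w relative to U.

We seek scalars with c_1 b1 + ... + c_3 b3 = w; equivalently solve M c = w where the columns of M are b1, ..., b3.
Gaussian elimination on [M | w] yields c = (1, -4, 3).
Check: b1 - 4b2 + 3b3 = [-10, 3, 15].

[1, -4, 3]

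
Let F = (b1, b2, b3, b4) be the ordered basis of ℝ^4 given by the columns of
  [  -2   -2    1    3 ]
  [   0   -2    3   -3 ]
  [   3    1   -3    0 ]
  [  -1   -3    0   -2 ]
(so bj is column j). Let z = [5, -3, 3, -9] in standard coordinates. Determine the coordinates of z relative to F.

[3, 0, 2, 3]

Write z = c_1 b1 + ... + c_4 b4 and solve for the c_i.
Solving this 4x4 system gives c = (3, 0, 2, 3).
Check: 3b1 + 0·b2 + 2b3 + 3b4 = [5, -3, 3, -9].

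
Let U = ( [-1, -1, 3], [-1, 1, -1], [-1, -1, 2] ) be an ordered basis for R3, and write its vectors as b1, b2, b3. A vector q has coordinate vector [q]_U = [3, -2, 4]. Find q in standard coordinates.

q = M [q]_U, where M has columns b1, ..., b3.
Carrying out the matrix-vector product, q = [-5, -9, 19].

[-5, -9, 19]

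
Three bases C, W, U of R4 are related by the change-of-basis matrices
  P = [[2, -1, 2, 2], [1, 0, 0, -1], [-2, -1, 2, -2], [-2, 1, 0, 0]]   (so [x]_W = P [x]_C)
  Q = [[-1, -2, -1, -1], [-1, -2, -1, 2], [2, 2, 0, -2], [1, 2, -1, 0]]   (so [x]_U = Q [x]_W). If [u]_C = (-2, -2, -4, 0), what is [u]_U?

First [u]_W = P [u]_C = (-10, -2, -2, 2).
Then [u]_U = Q [u]_W = (14, 20, -28, -12).

(14, 20, -28, -12)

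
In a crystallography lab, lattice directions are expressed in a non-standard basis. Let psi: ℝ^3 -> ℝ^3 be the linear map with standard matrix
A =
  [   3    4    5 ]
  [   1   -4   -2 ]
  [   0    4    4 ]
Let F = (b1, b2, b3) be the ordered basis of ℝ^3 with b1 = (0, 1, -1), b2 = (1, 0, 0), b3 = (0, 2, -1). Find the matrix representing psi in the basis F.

[[2, -1, -2], [-1, 3, 3], [-2, 1, -2]]

The j-th column of [psi]_F is [psi(bj)]_F.
psi(b1) = A b1 = (-1, -2, 0) = 2b1 - b2 - 2b3, so column 1 is (2, -1, -2).
Repeating for b2, b3 and assembling the columns gives [[2, -1, -2], [-1, 3, 3], [-2, 1, -2]].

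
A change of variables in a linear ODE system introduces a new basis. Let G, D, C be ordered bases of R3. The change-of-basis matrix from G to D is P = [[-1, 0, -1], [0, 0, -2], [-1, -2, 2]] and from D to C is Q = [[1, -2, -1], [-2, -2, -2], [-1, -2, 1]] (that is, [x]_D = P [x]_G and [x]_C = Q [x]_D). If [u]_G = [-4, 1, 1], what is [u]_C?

Apply P to get D-coordinates [3, -2, 4], then Q to get C-coordinates.
The result is [u]_C = [3, -10, 5].

[3, -10, 5]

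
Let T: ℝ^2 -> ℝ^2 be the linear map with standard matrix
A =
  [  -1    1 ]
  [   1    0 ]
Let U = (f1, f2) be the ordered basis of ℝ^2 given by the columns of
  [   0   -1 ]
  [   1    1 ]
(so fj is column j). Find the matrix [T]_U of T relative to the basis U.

Let P have columns f1, f2. Then [T]_U = P^(-1) A P.
Here det P = 1, so P^(-1) is integer; computing A P first and then P^(-1)(A P) gives [[1, 1], [-1, -2]].

[[1, 1], [-1, -2]]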